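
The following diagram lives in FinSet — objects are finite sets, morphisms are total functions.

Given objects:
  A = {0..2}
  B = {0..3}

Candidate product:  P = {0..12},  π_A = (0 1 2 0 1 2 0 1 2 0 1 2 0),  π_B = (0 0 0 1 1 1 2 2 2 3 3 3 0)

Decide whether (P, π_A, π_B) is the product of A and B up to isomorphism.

|A|·|B| = 3·4 = 12;  |P| = 13
  → cardinalities differ; no bijection possible.

Answer: NOT A VALID PRODUCT — |P|=13 ≠ |A|·|B|=12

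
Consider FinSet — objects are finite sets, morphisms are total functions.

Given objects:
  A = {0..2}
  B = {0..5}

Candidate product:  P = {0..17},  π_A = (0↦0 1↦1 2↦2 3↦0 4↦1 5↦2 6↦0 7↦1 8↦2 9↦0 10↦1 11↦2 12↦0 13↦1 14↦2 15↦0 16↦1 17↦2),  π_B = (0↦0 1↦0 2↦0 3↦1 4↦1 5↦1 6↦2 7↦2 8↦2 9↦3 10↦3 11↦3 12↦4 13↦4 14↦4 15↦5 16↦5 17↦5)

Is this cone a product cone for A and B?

Answer: VALID PRODUCT

Derivation:
|A|·|B| = 3·6 = 18;  |P| = 18
Check the pairing map k ↦ (π_A(k), π_B(k)):
  0 ↦ (0,0)
  1 ↦ (1,0)
  2 ↦ (2,0)
  3 ↦ (0,1)
  4 ↦ (1,1)
  5 ↦ (2,1)
  6 ↦ (0,2)
  7 ↦ (1,2)
  8 ↦ (2,2)
  9 ↦ (0,3)
  10 ↦ (1,3)
  11 ↦ (2,3)
  12 ↦ (0,4)
  13 ↦ (1,4)
  14 ↦ (2,4)
  15 ↦ (0,5)
  16 ↦ (1,5)
  17 ↦ (2,5)
distinct pairs in image: 18 / 18 needed
  → bijection onto A×B; projections well-typed.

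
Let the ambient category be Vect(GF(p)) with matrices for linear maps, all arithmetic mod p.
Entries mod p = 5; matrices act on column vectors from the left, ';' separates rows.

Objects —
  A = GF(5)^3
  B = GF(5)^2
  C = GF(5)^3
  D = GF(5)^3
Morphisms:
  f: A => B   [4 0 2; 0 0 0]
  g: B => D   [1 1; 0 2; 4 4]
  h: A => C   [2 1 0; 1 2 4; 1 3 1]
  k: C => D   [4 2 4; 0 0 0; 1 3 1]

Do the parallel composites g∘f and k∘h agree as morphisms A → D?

Answer: COMMUTES

Derivation:
Path 1 = f;g:
  e0=⟨1,0,0⟩ f=>⟨4,0⟩ g=>⟨4,0,1⟩
  e1=⟨0,1,0⟩ f=>⟨0,0⟩ g=>⟨0,0,0⟩
  e2=⟨0,0,1⟩ f=>⟨2,0⟩ g=>⟨2,0,3⟩
  composite₁ = [4 0 2; 0 0 0; 1 0 3]
Path 2 = h;k:
  e0=⟨1,0,0⟩ h=>⟨2,1,1⟩ k=>⟨4,0,1⟩
  e1=⟨0,1,0⟩ h=>⟨1,2,3⟩ k=>⟨0,0,0⟩
  e2=⟨0,0,1⟩ h=>⟨0,4,1⟩ k=>⟨2,0,3⟩
  composite₂ = [4 0 2; 0 0 0; 1 0 3]
Equal? equal; square commutes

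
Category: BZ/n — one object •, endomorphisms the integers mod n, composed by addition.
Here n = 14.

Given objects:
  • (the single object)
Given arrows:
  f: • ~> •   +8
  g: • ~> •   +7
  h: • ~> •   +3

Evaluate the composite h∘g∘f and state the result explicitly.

Answer: +4

Trace:
  0 +8≡8 +7≡1 +3≡4  (mod 14)
composite: +4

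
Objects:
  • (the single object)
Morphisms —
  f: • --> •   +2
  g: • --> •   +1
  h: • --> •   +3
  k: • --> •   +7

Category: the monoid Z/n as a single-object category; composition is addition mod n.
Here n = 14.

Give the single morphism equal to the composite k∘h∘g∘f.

Answer: +13

Work:
  0 +2≡2 +1≡3 +3≡6 +7≡13  (mod 14)
⟦path⟧: +13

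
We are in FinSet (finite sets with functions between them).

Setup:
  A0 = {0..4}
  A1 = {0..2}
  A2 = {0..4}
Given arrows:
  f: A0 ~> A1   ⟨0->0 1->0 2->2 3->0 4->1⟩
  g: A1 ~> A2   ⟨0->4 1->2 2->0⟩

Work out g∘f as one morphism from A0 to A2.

  0 f~>0 g~>4
  1 f~>0 g~>4
  2 f~>2 g~>0
  3 f~>0 g~>4
  4 f~>1 g~>2
composite: ⟨0->4 1->4 2->0 3->4 4->2⟩

Answer: ⟨0->4 1->4 2->0 3->4 4->2⟩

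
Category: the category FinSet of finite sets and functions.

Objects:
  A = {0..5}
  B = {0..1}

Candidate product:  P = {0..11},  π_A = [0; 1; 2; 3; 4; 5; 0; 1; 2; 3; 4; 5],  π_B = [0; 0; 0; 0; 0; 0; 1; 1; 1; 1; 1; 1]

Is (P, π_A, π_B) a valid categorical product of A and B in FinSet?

|A|·|B| = 6·2 = 12;  |P| = 12
Check the pairing map k ↦ (π_A(k), π_B(k)):
  0 -> (0,0)
  1 -> (1,0)
  2 -> (2,0)
  3 -> (3,0)
  4 -> (4,0)
  5 -> (5,0)
  6 -> (0,1)
  7 -> (1,1)
  8 -> (2,1)
  9 -> (3,1)
  10 -> (4,1)
  11 -> (5,1)
distinct pairs in image: 12 / 12 needed
  → bijection onto A×B; projections well-typed.

Answer: VALID PRODUCT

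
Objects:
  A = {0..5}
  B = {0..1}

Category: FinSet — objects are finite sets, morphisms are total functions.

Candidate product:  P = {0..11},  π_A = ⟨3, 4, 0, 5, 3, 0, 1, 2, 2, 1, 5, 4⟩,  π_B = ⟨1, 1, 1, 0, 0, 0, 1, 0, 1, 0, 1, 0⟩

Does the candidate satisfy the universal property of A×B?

|A|·|B| = 6·2 = 12;  |P| = 12
Check the pairing map k ↦ (π_A(k), π_B(k)):
  0 : (3,1)
  1 : (4,1)
  2 : (0,1)
  3 : (5,0)
  4 : (3,0)
  5 : (0,0)
  6 : (1,1)
  7 : (2,0)
  8 : (2,1)
  9 : (1,0)
  10 : (5,1)
  11 : (4,0)
distinct pairs in image: 12 / 12 needed
  → bijection onto A×B; projections well-typed.

Answer: VALID PRODUCT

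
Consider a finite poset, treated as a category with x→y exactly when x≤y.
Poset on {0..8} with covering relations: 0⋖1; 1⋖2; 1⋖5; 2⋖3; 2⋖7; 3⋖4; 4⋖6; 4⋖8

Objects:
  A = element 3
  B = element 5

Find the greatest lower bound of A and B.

Answer: A∧B = 1

Trace:
Common predecessors of 3,5: {0,1}
  0 ⊑ 1
  1 ⊑ 1
glb = 1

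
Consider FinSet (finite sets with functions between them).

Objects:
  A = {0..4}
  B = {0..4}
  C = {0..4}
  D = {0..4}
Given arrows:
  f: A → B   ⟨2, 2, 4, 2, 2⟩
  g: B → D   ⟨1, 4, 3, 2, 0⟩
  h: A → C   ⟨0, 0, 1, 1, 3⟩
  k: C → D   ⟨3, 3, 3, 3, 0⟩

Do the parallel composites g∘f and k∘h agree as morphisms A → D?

Answer: DOES NOT COMMUTE

Work:
1) trace f;g:
  0 f→2 g→3
  1 f→2 g→3
  2 f→4 g→0
  3 f→2 g→3
  4 f→2 g→3
  result₁ = ⟨3, 3, 0, 3, 3⟩
2) trace h;k:
  0 h→0 k→3
  1 h→0 k→3
  2 h→1 k→3
  3 h→1 k→3
  4 h→3 k→3
  result₂ = ⟨3, 3, 3, 3, 3⟩
Equal? differ; not commutative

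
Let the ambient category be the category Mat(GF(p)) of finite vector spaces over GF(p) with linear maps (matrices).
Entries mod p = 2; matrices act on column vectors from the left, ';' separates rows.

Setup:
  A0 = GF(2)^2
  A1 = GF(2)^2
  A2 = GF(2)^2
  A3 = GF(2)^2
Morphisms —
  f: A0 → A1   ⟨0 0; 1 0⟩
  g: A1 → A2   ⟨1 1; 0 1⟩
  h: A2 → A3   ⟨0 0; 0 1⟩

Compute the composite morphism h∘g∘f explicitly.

  e0=(1,0) f→(0,1) g→(1,1) h→(0,1)
  e1=(0,1) f→(0,0) g→(0,0) h→(0,0)
result: ⟨0 0; 1 0⟩

Answer: ⟨0 0; 1 0⟩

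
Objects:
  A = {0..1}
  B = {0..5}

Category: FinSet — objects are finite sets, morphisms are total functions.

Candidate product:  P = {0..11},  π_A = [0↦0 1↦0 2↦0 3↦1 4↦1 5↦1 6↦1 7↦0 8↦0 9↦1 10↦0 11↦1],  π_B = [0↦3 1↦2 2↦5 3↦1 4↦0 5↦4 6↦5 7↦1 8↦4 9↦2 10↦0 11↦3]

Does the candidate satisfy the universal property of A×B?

|A|·|B| = 2·6 = 12;  |P| = 12
Check the pairing map k ↦ (π_A(k), π_B(k)):
  0 ↦ (0,3)
  1 ↦ (0,2)
  2 ↦ (0,5)
  3 ↦ (1,1)
  4 ↦ (1,0)
  5 ↦ (1,4)
  6 ↦ (1,5)
  7 ↦ (0,1)
  8 ↦ (0,4)
  9 ↦ (1,2)
  10 ↦ (0,0)
  11 ↦ (1,3)
distinct pairs in image: 12 / 12 needed
  → bijection onto A×B; projections well-typed.

Answer: VALID PRODUCT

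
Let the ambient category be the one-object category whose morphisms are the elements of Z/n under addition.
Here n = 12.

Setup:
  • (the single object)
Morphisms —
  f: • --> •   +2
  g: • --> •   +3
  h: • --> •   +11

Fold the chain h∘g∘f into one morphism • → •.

  0 +2≡2 +3≡5 +11≡4  (mod 12)
result: +4

Answer: +4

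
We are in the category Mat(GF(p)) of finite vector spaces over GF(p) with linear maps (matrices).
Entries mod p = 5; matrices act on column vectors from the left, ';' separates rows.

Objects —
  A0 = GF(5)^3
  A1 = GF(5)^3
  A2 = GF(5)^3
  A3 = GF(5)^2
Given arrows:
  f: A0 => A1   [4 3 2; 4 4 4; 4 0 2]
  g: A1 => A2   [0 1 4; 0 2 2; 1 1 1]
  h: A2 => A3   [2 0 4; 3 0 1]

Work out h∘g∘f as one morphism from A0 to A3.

Answer: [3 1 1; 2 4 4]

Derivation:
  e0=[1,0,0] f=>[4,4,4] g=>[0,1,2] h=>[3,2]
  e1=[0,1,0] f=>[3,4,0] g=>[4,3,2] h=>[1,4]
  e2=[0,0,1] f=>[2,4,2] g=>[2,2,3] h=>[1,4]
result: [3 1 1; 2 4 4]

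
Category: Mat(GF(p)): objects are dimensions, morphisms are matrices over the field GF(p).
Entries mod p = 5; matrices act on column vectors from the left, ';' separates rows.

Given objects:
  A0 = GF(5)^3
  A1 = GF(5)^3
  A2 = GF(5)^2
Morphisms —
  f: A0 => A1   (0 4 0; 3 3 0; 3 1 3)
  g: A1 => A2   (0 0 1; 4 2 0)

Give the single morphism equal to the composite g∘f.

  e0=⟨1,0,0⟩ f=>⟨0,3,3⟩ g=>⟨3,1⟩
  e1=⟨0,1,0⟩ f=>⟨4,3,1⟩ g=>⟨1,2⟩
  e2=⟨0,0,1⟩ f=>⟨0,0,3⟩ g=>⟨3,0⟩
composite: (3 1 3; 1 2 0)

Answer: (3 1 3; 1 2 0)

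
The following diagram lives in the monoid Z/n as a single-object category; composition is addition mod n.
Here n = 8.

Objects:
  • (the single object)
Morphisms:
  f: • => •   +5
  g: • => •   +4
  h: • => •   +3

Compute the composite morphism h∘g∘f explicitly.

  0 +5≡5 +4≡1 +3≡4  (mod 8)
⟦path⟧: +4

Answer: +4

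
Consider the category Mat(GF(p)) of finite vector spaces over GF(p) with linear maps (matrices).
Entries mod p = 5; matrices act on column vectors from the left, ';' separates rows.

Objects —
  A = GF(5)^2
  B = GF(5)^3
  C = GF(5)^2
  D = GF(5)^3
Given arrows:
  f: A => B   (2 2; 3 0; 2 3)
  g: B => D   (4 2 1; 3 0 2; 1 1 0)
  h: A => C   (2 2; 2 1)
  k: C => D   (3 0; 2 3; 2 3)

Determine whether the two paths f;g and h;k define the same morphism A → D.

Answer: COMMUTES

Derivation:
Along f;g (path 1):
  e0=(1,0) f=>(2,3,2) g=>(1,0,0)
  e1=(0,1) f=>(2,0,3) g=>(1,2,2)
  result₁ = (1 1; 0 2; 0 2)
Along h;k (path 2):
  e0=(1,0) h=>(2,2) k=>(1,0,0)
  e1=(0,1) h=>(2,1) k=>(1,2,2)
  result₂ = (1 1; 0 2; 0 2)
Equal? same morphism ✓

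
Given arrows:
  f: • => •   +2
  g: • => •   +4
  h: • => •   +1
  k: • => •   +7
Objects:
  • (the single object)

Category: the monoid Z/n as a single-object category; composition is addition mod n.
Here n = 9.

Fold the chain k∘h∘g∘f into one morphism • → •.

  0 +2≡2 +4≡6 +1≡7 +7≡5  (mod 9)
⟦path⟧: +5

Answer: +5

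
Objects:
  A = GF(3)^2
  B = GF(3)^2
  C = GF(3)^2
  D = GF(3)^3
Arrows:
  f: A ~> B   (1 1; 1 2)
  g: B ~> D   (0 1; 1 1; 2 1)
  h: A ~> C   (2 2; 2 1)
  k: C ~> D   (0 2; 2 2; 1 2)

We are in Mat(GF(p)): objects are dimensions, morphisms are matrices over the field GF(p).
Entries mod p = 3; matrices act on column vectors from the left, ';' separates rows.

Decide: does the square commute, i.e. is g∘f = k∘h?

Along f;g (path 1):
  e0=(1,0) f~>(1,1) g~>(1,2,0)
  e1=(0,1) f~>(1,2) g~>(2,0,1)
  composite₁ = (1 2; 2 0; 0 1)
Along h;k (path 2):
  e0=(1,0) h~>(2,2) k~>(1,2,0)
  e1=(0,1) h~>(2,1) k~>(2,0,1)
  composite₂ = (1 2; 2 0; 0 1)
Equal? YES — commutes

Answer: COMMUTES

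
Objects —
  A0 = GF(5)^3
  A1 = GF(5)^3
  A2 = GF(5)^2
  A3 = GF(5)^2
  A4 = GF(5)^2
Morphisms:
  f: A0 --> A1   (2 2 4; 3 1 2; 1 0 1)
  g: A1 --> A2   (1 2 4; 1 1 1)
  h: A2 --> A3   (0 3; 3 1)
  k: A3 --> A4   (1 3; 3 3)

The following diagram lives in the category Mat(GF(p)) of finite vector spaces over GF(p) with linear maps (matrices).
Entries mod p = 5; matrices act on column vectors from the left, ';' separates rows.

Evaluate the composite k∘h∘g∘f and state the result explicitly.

Answer: (4 4 0; 0 2 2)

Work:
  e0=(1,0,0) f-->(2,3,1) g-->(2,1) h-->(3,2) k-->(4,0)
  e1=(0,1,0) f-->(2,1,0) g-->(4,3) h-->(4,0) k-->(4,2)
  e2=(0,0,1) f-->(4,2,1) g-->(2,2) h-->(1,3) k-->(0,2)
result: (4 4 0; 0 2 2)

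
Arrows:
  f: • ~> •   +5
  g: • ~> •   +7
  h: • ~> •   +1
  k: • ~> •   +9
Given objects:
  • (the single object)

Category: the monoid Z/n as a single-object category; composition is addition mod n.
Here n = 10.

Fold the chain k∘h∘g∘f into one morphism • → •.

  0 +5≡5 +7≡2 +1≡3 +9≡2  (mod 10)
⟦path⟧: +2

Answer: +2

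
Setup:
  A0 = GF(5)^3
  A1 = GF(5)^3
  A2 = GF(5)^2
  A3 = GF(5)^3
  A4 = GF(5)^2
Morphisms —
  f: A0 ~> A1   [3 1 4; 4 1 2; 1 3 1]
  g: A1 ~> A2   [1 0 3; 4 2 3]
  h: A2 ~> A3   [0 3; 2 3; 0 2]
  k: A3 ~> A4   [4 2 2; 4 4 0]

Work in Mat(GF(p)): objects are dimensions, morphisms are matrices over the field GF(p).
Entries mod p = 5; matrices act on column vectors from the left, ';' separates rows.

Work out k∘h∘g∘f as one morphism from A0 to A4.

  e0=⟨1,0,0⟩ f~>⟨3,4,1⟩ g~>⟨1,3⟩ h~>⟨4,1,1⟩ k~>⟨0,0⟩
  e1=⟨0,1,0⟩ f~>⟨1,1,3⟩ g~>⟨0,0⟩ h~>⟨0,0,0⟩ k~>⟨0,0⟩
  e2=⟨0,0,1⟩ f~>⟨4,2,1⟩ g~>⟨2,3⟩ h~>⟨4,3,1⟩ k~>⟨4,3⟩
composite: [0 0 4; 0 0 3]

Answer: [0 0 4; 0 0 3]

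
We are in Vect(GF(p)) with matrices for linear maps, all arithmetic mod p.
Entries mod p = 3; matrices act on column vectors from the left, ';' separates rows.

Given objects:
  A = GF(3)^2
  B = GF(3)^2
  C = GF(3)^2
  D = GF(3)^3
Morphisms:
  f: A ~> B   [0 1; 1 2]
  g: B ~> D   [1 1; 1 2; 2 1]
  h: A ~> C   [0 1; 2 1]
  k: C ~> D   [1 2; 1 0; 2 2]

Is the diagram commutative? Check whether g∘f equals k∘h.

Answer: DOES NOT COMMUTE

Work:
1) trace f;g:
  e0=(1,0) f~>(0,1) g~>(1,2,1)
  e1=(0,1) f~>(1,2) g~>(0,2,1)
  ⟦path⟧₁ = [1 0; 2 2; 1 1]
2) trace h;k:
  e0=(1,0) h~>(0,2) k~>(1,0,1)
  e1=(0,1) h~>(1,1) k~>(0,1,1)
  ⟦path⟧₂ = [1 0; 0 1; 1 1]
Equal? distinct morphisms ✗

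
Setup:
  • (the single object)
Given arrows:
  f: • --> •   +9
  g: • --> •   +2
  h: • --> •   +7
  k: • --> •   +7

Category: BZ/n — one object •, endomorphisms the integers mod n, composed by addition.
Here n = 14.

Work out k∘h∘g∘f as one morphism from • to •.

Answer: +11

Work:
  0 +9≡9 +2≡11 +7≡4 +7≡11  (mod 14)
⟦path⟧: +11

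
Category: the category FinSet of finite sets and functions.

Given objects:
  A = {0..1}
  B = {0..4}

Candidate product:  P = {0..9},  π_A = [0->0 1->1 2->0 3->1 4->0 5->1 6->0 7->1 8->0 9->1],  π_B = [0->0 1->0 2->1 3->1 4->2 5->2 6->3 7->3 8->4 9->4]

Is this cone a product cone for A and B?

|A|·|B| = 2·5 = 10;  |P| = 10
Check the pairing map k ↦ (π_A(k), π_B(k)):
  0 -> (0,0)
  1 -> (1,0)
  2 -> (0,1)
  3 -> (1,1)
  4 -> (0,2)
  5 -> (1,2)
  6 -> (0,3)
  7 -> (1,3)
  8 -> (0,4)
  9 -> (1,4)
distinct pairs in image: 10 / 10 needed
  → bijection onto A×B; projections well-typed.

Answer: VALID PRODUCT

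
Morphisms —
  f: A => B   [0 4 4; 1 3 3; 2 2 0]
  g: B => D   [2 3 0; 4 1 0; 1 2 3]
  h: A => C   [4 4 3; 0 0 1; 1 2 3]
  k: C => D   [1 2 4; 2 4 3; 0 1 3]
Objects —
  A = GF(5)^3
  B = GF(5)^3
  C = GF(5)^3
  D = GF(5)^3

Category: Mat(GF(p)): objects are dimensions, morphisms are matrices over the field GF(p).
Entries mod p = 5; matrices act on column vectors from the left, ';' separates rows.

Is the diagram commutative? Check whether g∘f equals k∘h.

Along f;g (path 1):
  e0=⟨1,0,0⟩ f=>⟨0,1,2⟩ g=>⟨3,1,3⟩
  e1=⟨0,1,0⟩ f=>⟨4,3,2⟩ g=>⟨2,4,1⟩
  e2=⟨0,0,1⟩ f=>⟨4,3,0⟩ g=>⟨2,4,0⟩
  composite₁ = [3 2 2; 1 4 4; 3 1 0]
Along h;k (path 2):
  e0=⟨1,0,0⟩ h=>⟨4,0,1⟩ k=>⟨3,1,3⟩
  e1=⟨0,1,0⟩ h=>⟨4,0,2⟩ k=>⟨2,4,1⟩
  e2=⟨0,0,1⟩ h=>⟨3,1,3⟩ k=>⟨2,4,0⟩
  composite₂ = [3 2 2; 1 4 4; 3 1 0]
Equal? same morphism ✓

Answer: COMMUTES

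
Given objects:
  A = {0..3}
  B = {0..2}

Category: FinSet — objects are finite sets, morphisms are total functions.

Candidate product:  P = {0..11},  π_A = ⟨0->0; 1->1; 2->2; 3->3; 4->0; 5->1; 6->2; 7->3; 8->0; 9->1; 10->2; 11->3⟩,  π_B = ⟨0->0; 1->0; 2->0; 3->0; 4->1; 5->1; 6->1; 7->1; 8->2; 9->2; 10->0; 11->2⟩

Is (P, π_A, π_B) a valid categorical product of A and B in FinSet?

Answer: NOT A VALID PRODUCT — duplicate pair at indices 2,10

Derivation:
|A|·|B| = 4·3 = 12;  |P| = 12
Check the pairing map k ↦ (π_A(k), π_B(k)):
  0 -> (0,0)
  1 -> (1,0)
  2 -> (2,0)
  3 -> (3,0)
  4 -> (0,1)
  5 -> (1,1)
  6 -> (2,1)
  7 -> (3,1)
  8 -> (0,2)
  9 -> (1,2)
  10 -> (2,0)  ✗ repeats pair of k=2
  11 -> (3,2)
distinct pairs in image: 11 / 12 needed
  → (2,0) hit at k=2 and k=10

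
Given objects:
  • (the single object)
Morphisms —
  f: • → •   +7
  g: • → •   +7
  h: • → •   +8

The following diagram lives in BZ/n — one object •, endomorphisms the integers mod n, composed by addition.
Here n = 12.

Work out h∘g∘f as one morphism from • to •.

Answer: +10

Work:
  0 +7≡7 +7≡2 +8≡10  (mod 12)
composite: +10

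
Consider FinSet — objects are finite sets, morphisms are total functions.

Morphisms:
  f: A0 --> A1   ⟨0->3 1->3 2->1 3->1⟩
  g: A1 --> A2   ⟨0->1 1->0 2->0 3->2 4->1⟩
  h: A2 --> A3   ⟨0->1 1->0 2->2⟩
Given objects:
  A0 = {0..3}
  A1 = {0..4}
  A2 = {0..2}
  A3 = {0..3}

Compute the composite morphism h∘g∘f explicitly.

  0 f-->3 g-->2 h-->2
  1 f-->3 g-->2 h-->2
  2 f-->1 g-->0 h-->1
  3 f-->1 g-->0 h-->1
result: ⟨0->2 1->2 2->1 3->1⟩

Answer: ⟨0->2 1->2 2->1 3->1⟩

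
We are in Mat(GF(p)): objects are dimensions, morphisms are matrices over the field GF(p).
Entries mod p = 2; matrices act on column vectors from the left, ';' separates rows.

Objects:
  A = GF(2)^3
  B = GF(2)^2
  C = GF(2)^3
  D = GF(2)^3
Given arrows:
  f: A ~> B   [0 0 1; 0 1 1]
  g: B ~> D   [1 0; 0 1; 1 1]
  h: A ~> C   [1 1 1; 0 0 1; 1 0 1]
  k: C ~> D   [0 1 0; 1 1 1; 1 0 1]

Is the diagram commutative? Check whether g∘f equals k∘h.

Answer: COMMUTES

Work:
Path 1 = f;g:
  e0=(1,0,0) f~>(0,0) g~>(0,0,0)
  e1=(0,1,0) f~>(0,1) g~>(0,1,1)
  e2=(0,0,1) f~>(1,1) g~>(1,1,0)
  ⟦path⟧₁ = [0 0 1; 0 1 1; 0 1 0]
Path 2 = h;k:
  e0=(1,0,0) h~>(1,0,1) k~>(0,0,0)
  e1=(0,1,0) h~>(1,0,0) k~>(0,1,1)
  e2=(0,0,1) h~>(1,1,1) k~>(1,1,0)
  ⟦path⟧₂ = [0 0 1; 0 1 1; 0 1 0]
Equal? YES — commutes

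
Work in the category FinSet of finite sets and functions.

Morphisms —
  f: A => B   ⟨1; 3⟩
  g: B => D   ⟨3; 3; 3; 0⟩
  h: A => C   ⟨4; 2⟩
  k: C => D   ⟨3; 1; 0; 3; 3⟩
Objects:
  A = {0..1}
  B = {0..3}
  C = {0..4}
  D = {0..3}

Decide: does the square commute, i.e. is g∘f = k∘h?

Answer: COMMUTES

Work:
Path 1 = f;g:
  0 f=>1 g=>3
  1 f=>3 g=>0
  composite₁ = ⟨3; 0⟩
Path 2 = h;k:
  0 h=>4 k=>3
  1 h=>2 k=>0
  composite₂ = ⟨3; 0⟩
Equal? same morphism ✓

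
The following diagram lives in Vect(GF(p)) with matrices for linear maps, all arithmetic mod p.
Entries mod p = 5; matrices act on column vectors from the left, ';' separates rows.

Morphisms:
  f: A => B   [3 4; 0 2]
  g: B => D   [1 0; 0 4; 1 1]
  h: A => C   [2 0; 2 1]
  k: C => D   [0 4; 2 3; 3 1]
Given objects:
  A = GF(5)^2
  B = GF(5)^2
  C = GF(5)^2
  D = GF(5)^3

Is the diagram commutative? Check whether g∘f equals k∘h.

1) trace f;g:
  e0=[1,0] f=>[3,0] g=>[3,0,3]
  e1=[0,1] f=>[4,2] g=>[4,3,1]
  result₁ = [3 4; 0 3; 3 1]
2) trace h;k:
  e0=[1,0] h=>[2,2] k=>[3,0,3]
  e1=[0,1] h=>[0,1] k=>[4,3,1]
  result₂ = [3 4; 0 3; 3 1]
Equal? same morphism ✓

Answer: COMMUTES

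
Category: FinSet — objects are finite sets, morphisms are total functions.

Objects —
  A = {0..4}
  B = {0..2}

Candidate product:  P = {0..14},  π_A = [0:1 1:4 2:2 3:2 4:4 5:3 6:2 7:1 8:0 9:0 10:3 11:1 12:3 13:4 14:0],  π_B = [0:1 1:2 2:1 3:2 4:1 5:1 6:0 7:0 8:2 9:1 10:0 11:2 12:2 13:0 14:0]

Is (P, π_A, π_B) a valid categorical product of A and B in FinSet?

|A|·|B| = 5·3 = 15;  |P| = 15
Check the pairing map k ↦ (π_A(k), π_B(k)):
  0 : (1,1)
  1 : (4,2)
  2 : (2,1)
  3 : (2,2)
  4 : (4,1)
  5 : (3,1)
  6 : (2,0)
  7 : (1,0)
  8 : (0,2)
  9 : (0,1)
  10 : (3,0)
  11 : (1,2)
  12 : (3,2)
  13 : (4,0)
  14 : (0,0)
distinct pairs in image: 15 / 15 needed
  → bijection onto A×B; projections well-typed.

Answer: VALID PRODUCT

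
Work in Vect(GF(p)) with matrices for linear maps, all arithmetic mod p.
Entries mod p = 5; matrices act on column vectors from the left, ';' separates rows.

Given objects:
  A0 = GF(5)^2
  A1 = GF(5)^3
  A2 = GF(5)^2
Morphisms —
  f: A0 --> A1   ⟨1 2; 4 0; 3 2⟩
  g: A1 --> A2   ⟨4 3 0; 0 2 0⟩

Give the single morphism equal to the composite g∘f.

  e0=[1,0] f-->[1,4,3] g-->[1,3]
  e1=[0,1] f-->[2,0,2] g-->[3,0]
result: ⟨1 3; 3 0⟩

Answer: ⟨1 3; 3 0⟩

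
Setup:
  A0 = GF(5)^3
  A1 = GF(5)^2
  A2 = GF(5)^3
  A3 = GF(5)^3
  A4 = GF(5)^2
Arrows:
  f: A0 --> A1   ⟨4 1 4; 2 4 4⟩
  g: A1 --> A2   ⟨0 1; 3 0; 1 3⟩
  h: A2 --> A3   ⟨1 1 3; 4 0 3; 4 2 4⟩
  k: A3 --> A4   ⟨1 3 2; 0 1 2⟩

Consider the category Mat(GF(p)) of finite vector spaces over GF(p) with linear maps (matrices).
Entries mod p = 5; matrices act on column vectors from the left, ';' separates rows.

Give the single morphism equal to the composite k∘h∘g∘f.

  e0=[1,0,0] f-->[4,2] g-->[2,2,0] h-->[4,3,2] k-->[2,2]
  e1=[0,1,0] f-->[1,4] g-->[4,3,3] h-->[1,0,4] k-->[4,3]
  e2=[0,0,1] f-->[4,4] g-->[4,2,1] h-->[4,4,4] k-->[4,2]
result: ⟨2 4 4; 2 3 2⟩

Answer: ⟨2 4 4; 2 3 2⟩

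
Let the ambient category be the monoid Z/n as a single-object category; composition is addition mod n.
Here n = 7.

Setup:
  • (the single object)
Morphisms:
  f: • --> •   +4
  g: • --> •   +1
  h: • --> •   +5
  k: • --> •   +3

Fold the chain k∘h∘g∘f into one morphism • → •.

  0 +4≡4 +1≡5 +5≡3 +3≡6  (mod 7)
result: +6

Answer: +6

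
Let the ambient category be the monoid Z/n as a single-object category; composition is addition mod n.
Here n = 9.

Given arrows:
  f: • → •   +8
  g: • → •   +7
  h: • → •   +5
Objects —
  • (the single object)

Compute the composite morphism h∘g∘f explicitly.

  0 +8≡8 +7≡6 +5≡2  (mod 9)
result: +2

Answer: +2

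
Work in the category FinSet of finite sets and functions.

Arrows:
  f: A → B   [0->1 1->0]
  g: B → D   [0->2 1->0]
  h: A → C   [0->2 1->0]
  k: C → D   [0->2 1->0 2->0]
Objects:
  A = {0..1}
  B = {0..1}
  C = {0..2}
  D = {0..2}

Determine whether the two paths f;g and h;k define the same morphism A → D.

Answer: COMMUTES

Trace:
1) trace f;g:
  0 f→1 g→0
  1 f→0 g→2
  result₁ = [0->0 1->2]
2) trace h;k:
  0 h→2 k→0
  1 h→0 k→2
  result₂ = [0->0 1->2]
Equal? YES — commutes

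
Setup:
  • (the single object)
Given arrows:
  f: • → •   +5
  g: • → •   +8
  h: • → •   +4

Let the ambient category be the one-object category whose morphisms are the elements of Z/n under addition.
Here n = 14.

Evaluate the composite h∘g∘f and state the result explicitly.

  0 +5≡5 +8≡13 +4≡3  (mod 14)
result: +3

Answer: +3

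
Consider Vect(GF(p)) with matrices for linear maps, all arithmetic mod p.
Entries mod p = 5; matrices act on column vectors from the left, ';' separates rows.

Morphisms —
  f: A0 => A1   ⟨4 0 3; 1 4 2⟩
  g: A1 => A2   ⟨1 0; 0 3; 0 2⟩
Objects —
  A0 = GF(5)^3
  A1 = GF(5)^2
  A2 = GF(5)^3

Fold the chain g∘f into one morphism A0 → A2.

  e0=[1,0,0] f=>[4,1] g=>[4,3,2]
  e1=[0,1,0] f=>[0,4] g=>[0,2,3]
  e2=[0,0,1] f=>[3,2] g=>[3,1,4]
result: ⟨4 0 3; 3 2 1; 2 3 4⟩

Answer: ⟨4 0 3; 3 2 1; 2 3 4⟩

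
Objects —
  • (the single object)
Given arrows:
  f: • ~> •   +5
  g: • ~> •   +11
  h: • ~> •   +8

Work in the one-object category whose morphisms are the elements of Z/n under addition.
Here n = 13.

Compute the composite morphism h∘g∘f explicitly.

Answer: +11

Trace:
  0 +5≡5 +11≡3 +8≡11  (mod 13)
⟦path⟧: +11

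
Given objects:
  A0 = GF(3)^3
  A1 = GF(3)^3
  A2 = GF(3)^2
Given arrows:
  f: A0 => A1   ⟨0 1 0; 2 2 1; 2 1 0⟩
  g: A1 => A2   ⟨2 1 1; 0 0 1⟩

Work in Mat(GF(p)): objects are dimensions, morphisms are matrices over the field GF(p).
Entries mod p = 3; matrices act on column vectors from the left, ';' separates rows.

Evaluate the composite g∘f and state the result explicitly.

Answer: ⟨1 2 1; 2 1 0⟩

Trace:
  e0=⟨1,0,0⟩ f=>⟨0,2,2⟩ g=>⟨1,2⟩
  e1=⟨0,1,0⟩ f=>⟨1,2,1⟩ g=>⟨2,1⟩
  e2=⟨0,0,1⟩ f=>⟨0,1,0⟩ g=>⟨1,0⟩
result: ⟨1 2 1; 2 1 0⟩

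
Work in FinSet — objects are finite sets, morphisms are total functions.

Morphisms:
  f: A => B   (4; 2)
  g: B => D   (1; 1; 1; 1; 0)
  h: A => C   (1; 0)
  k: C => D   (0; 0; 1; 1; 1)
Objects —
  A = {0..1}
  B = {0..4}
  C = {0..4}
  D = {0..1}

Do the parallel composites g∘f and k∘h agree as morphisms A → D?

Path 1 = f;g:
  0 f=>4 g=>0
  1 f=>2 g=>1
  result₁ = (0; 1)
Path 2 = h;k:
  0 h=>1 k=>0
  1 h=>0 k=>0
  result₂ = (0; 0)
Equal? distinct morphisms ✗

Answer: DOES NOT COMMUTE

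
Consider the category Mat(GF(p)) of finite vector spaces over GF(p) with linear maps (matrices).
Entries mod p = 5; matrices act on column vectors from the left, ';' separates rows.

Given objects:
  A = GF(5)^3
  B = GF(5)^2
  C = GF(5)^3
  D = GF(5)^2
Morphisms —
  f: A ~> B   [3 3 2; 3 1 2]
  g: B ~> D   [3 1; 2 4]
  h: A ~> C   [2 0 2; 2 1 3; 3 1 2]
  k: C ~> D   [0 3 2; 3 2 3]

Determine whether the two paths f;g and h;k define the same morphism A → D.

Answer: DOES NOT COMMUTE

Trace:
1) trace f;g:
  e0=(1,0,0) f~>(3,3) g~>(2,3)
  e1=(0,1,0) f~>(3,1) g~>(0,0)
  e2=(0,0,1) f~>(2,2) g~>(3,2)
  composite₁ = [2 0 3; 3 0 2]
2) trace h;k:
  e0=(1,0,0) h~>(2,2,3) k~>(2,4)
  e1=(0,1,0) h~>(0,1,1) k~>(0,0)
  e2=(0,0,1) h~>(2,3,2) k~>(3,3)
  composite₂ = [2 0 3; 4 0 3]
Equal? NO — does not commute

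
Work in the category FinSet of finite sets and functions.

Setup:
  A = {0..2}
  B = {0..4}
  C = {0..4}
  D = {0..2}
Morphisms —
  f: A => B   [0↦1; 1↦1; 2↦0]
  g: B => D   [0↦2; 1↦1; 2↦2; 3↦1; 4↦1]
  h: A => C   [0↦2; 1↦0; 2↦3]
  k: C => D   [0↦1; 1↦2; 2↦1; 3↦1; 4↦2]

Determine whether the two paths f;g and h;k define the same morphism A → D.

Answer: DOES NOT COMMUTE

Derivation:
Path 1 = f;g:
  0 f=>1 g=>1
  1 f=>1 g=>1
  2 f=>0 g=>2
  composite₁ = [0↦1; 1↦1; 2↦2]
Path 2 = h;k:
  0 h=>2 k=>1
  1 h=>0 k=>1
  2 h=>3 k=>1
  composite₂ = [0↦1; 1↦1; 2↦1]
Equal? distinct morphisms ✗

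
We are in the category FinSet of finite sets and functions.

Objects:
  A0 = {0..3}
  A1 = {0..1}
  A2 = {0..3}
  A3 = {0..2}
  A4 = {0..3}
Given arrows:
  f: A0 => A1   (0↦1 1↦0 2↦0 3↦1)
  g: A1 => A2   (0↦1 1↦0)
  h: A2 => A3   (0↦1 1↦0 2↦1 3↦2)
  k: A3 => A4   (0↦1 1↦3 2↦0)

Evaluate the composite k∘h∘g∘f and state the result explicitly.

  0 f=>1 g=>0 h=>1 k=>3
  1 f=>0 g=>1 h=>0 k=>1
  2 f=>0 g=>1 h=>0 k=>1
  3 f=>1 g=>0 h=>1 k=>3
composite: (0↦3 1↦1 2↦1 3↦3)

Answer: (0↦3 1↦1 2↦1 3↦3)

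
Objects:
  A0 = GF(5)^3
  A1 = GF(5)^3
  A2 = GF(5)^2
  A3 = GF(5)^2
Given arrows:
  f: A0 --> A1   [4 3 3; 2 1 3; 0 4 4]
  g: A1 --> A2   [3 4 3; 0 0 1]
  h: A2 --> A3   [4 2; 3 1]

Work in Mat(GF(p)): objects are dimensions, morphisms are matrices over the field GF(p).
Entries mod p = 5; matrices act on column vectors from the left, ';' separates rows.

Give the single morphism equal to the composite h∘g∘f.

Answer: [0 3 0; 0 4 3]

Trace:
  e0=⟨1,0,0⟩ f-->⟨4,2,0⟩ g-->⟨0,0⟩ h-->⟨0,0⟩
  e1=⟨0,1,0⟩ f-->⟨3,1,4⟩ g-->⟨0,4⟩ h-->⟨3,4⟩
  e2=⟨0,0,1⟩ f-->⟨3,3,4⟩ g-->⟨3,4⟩ h-->⟨0,3⟩
composite: [0 3 0; 0 4 3]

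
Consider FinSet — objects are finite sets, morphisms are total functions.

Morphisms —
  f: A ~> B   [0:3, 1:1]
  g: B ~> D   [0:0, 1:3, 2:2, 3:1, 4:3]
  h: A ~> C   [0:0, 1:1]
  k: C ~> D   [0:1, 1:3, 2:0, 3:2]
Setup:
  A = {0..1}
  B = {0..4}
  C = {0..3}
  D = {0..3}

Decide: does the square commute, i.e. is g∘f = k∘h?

Along f;g (path 1):
  0 f~>3 g~>1
  1 f~>1 g~>3
  composite₁ = [0:1, 1:3]
Along h;k (path 2):
  0 h~>0 k~>1
  1 h~>1 k~>3
  composite₂ = [0:1, 1:3]
Equal? YES — commutes

Answer: COMMUTES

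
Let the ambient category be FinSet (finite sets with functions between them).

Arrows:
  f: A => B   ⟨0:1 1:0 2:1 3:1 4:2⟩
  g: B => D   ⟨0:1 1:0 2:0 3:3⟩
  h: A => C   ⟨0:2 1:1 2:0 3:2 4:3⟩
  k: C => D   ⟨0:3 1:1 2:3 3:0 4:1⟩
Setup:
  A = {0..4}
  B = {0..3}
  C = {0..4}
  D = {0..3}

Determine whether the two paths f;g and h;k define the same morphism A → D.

Path 1 = f;g:
  0 f=>1 g=>0
  1 f=>0 g=>1
  2 f=>1 g=>0
  3 f=>1 g=>0
  4 f=>2 g=>0
  result₁ = ⟨0:0 1:1 2:0 3:0 4:0⟩
Path 2 = h;k:
  0 h=>2 k=>3
  1 h=>1 k=>1
  2 h=>0 k=>3
  3 h=>2 k=>3
  4 h=>3 k=>0
  result₂ = ⟨0:3 1:1 2:3 3:3 4:0⟩
Equal? differ; not commutative

Answer: DOES NOT COMMUTE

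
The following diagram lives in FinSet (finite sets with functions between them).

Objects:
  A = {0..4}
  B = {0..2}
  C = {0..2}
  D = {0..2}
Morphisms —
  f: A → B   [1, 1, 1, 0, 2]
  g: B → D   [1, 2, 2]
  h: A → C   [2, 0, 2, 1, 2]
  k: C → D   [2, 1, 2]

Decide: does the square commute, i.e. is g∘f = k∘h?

Path 1 = f;g:
  0 f→1 g→2
  1 f→1 g→2
  2 f→1 g→2
  3 f→0 g→1
  4 f→2 g→2
  ⟦path⟧₁ = [2, 2, 2, 1, 2]
Path 2 = h;k:
  0 h→2 k→2
  1 h→0 k→2
  2 h→2 k→2
  3 h→1 k→1
  4 h→2 k→2
  ⟦path⟧₂ = [2, 2, 2, 1, 2]
Equal? same morphism ✓

Answer: COMMUTES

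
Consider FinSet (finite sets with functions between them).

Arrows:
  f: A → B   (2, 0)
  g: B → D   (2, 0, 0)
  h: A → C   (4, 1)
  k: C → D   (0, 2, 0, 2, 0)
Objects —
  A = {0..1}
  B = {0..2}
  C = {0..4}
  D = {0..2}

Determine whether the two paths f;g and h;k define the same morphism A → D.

Answer: COMMUTES

Trace:
1) trace f;g:
  0 f→2 g→0
  1 f→0 g→2
  composite₁ = (0, 2)
2) trace h;k:
  0 h→4 k→0
  1 h→1 k→2
  composite₂ = (0, 2)
Equal? YES — commutes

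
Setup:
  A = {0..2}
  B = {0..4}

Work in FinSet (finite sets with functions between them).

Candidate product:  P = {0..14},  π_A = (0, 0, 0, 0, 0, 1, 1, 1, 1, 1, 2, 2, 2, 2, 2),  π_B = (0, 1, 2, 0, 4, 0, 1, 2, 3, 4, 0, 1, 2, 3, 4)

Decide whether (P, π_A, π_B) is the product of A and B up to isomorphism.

Answer: NOT A VALID PRODUCT — duplicate pair at indices 0,3

Work:
|A|·|B| = 3·5 = 15;  |P| = 15
Check the pairing map k ↦ (π_A(k), π_B(k)):
  0 -> (0,0)
  1 -> (0,1)
  2 -> (0,2)
  3 -> (0,0)  ✗ repeats pair of k=0
  4 -> (0,4)
  5 -> (1,0)
  6 -> (1,1)
  7 -> (1,2)
  8 -> (1,3)
  9 -> (1,4)
  10 -> (2,0)
  11 -> (2,1)
  12 -> (2,2)
  13 -> (2,3)
  14 -> (2,4)
distinct pairs in image: 14 / 15 needed
  → (0,0) hit at k=0 and k=3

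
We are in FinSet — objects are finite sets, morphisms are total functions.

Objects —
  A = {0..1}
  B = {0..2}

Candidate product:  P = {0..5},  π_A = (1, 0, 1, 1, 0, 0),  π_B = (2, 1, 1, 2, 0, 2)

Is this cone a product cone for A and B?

|A|·|B| = 2·3 = 6;  |P| = 6
Check the pairing map k ↦ (π_A(k), π_B(k)):
  0 : (1,2)
  1 : (0,1)
  2 : (1,1)
  3 : (1,2)  ✗ repeats pair of k=0
  4 : (0,0)
  5 : (0,2)
distinct pairs in image: 5 / 6 needed
  → (1,2) hit at k=0 and k=3

Answer: NOT A VALID PRODUCT — duplicate pair at indices 0,3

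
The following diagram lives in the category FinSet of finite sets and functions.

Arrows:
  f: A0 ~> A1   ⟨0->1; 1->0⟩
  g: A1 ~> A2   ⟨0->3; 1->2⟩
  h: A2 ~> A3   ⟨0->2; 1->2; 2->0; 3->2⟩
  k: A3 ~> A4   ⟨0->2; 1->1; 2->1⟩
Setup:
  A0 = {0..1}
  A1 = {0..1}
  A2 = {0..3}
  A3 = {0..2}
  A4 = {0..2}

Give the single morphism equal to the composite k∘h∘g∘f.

  0 f~>1 g~>2 h~>0 k~>2
  1 f~>0 g~>3 h~>2 k~>1
result: ⟨0->2; 1->1⟩

Answer: ⟨0->2; 1->1⟩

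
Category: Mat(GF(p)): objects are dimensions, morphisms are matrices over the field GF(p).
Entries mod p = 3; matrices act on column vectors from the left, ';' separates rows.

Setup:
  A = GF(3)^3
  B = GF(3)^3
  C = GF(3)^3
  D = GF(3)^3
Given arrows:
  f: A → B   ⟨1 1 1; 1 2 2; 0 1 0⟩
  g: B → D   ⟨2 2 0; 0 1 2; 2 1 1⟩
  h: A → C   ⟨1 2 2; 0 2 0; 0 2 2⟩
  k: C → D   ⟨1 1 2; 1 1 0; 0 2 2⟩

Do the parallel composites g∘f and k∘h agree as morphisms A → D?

Path 1 = f;g:
  e0=[1,0,0] f→[1,1,0] g→[1,1,0]
  e1=[0,1,0] f→[1,2,1] g→[0,1,2]
  e2=[0,0,1] f→[1,2,0] g→[0,2,1]
  result₁ = ⟨1 0 0; 1 1 2; 0 2 1⟩
Path 2 = h;k:
  e0=[1,0,0] h→[1,0,0] k→[1,1,0]
  e1=[0,1,0] h→[2,2,2] k→[2,1,2]
  e2=[0,0,1] h→[2,0,2] k→[0,2,1]
  result₂ = ⟨1 2 0; 1 1 2; 0 2 1⟩
Equal? NO — does not commute

Answer: DOES NOT COMMUTE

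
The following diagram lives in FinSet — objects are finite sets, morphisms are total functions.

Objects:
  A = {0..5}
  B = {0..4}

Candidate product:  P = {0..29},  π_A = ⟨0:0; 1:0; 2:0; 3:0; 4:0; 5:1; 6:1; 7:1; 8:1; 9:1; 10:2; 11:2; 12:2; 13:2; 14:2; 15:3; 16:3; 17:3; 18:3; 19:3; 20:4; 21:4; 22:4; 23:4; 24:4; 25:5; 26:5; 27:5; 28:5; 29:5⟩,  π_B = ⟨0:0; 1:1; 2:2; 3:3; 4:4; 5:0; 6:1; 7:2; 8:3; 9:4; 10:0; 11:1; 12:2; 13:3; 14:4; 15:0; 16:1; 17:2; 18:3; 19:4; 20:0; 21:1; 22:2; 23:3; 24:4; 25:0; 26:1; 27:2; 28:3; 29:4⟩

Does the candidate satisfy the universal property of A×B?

|A|·|B| = 6·5 = 30;  |P| = 30
Check the pairing map k ↦ (π_A(k), π_B(k)):
  0 : (0,0)
  1 : (0,1)
  2 : (0,2)
  3 : (0,3)
  4 : (0,4)
  5 : (1,0)
  6 : (1,1)
  7 : (1,2)
  8 : (1,3)
  9 : (1,4)
  10 : (2,0)
  11 : (2,1)
  12 : (2,2)
  13 : (2,3)
  14 : (2,4)
  15 : (3,0)
  16 : (3,1)
  17 : (3,2)
  18 : (3,3)
  19 : (3,4)
  20 : (4,0)
  21 : (4,1)
  22 : (4,2)
  23 : (4,3)
  24 : (4,4)
  25 : (5,0)
  26 : (5,1)
  27 : (5,2)
  28 : (5,3)
  29 : (5,4)
distinct pairs in image: 30 / 30 needed
  → bijection onto A×B; projections well-typed.

Answer: VALID PRODUCT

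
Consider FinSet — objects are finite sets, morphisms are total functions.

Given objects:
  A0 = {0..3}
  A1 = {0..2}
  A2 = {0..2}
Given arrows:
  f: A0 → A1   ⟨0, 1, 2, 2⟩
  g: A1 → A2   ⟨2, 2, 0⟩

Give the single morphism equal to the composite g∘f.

Answer: ⟨2, 2, 0, 0⟩

Work:
  0 f→0 g→2
  1 f→1 g→2
  2 f→2 g→0
  3 f→2 g→0
result: ⟨2, 2, 0, 0⟩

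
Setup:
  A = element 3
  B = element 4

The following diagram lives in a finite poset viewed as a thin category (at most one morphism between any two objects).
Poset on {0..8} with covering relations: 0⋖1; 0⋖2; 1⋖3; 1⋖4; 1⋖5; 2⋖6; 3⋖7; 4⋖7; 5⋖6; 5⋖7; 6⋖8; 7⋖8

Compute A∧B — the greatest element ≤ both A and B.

Answer: A∧B = 1

Trace:
{x : x≤A ∧ x≤B} = {0,1}  (A=3, B=4)
  0 ≤ 1
  1 ≤ 1
glb = 1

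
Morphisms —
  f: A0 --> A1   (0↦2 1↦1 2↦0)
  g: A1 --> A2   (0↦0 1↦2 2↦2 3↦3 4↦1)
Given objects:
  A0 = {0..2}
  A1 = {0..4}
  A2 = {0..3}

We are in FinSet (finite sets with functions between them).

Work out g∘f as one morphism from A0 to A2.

  0 f-->2 g-->2
  1 f-->1 g-->2
  2 f-->0 g-->0
composite: (0↦2 1↦2 2↦0)

Answer: (0↦2 1↦2 2↦0)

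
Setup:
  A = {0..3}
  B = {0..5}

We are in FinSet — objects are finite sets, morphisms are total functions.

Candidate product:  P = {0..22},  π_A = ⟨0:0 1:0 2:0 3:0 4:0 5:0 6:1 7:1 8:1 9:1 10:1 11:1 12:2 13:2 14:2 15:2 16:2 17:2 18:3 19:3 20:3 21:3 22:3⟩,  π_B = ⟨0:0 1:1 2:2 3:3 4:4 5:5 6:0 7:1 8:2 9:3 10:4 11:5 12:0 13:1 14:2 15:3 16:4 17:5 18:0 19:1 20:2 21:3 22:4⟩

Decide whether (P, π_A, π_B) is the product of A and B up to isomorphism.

Answer: NOT A VALID PRODUCT — |P|=23 ≠ |A|·|B|=24

Trace:
|A|·|B| = 4·6 = 24;  |P| = 23
  → cardinalities differ; no bijection possible.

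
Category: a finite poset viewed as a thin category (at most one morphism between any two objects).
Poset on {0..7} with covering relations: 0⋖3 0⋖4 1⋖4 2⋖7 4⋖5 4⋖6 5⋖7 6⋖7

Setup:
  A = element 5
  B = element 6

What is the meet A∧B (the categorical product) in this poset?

Answer: A∧B = 4

Work:
Lower bounds of A=5 and B=6: {0,1,4}
  0 ≤ 4
  1 ≤ 4
  4 ≤ 4
glb = 4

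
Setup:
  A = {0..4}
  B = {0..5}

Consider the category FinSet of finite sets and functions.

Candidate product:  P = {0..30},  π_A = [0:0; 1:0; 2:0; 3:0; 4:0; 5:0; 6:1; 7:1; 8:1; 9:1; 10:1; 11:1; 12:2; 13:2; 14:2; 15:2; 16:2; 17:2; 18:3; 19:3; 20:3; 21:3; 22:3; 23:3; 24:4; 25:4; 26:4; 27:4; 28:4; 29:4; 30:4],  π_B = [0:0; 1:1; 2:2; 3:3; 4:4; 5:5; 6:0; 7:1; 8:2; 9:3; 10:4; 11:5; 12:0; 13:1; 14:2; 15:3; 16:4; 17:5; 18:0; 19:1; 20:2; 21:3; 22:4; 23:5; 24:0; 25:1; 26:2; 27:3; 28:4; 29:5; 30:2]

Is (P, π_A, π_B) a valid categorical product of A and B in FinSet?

Answer: NOT A VALID PRODUCT — |P|=31 ≠ |A|·|B|=30

Work:
|A|·|B| = 5·6 = 30;  |P| = 31
  → cardinalities differ; no bijection possible.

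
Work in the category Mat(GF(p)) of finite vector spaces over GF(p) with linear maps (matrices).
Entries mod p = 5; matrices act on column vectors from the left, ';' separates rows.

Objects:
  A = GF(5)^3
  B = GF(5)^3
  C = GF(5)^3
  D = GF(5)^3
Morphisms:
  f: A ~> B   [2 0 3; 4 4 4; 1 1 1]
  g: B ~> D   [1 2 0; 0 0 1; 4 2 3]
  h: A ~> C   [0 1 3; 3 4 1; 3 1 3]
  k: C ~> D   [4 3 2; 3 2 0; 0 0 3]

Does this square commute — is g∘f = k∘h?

Answer: DOES NOT COMMUTE

Work:
1) trace f;g:
  e0=[1,0,0] f~>[2,4,1] g~>[0,1,4]
  e1=[0,1,0] f~>[0,4,1] g~>[3,1,1]
  e2=[0,0,1] f~>[3,4,1] g~>[1,1,3]
  ⟦path⟧₁ = [0 3 1; 1 1 1; 4 1 3]
2) trace h;k:
  e0=[1,0,0] h~>[0,3,3] k~>[0,1,4]
  e1=[0,1,0] h~>[1,4,1] k~>[3,1,3]
  e2=[0,0,1] h~>[3,1,3] k~>[1,1,4]
  ⟦path⟧₂ = [0 3 1; 1 1 1; 4 3 4]
Equal? distinct morphisms ✗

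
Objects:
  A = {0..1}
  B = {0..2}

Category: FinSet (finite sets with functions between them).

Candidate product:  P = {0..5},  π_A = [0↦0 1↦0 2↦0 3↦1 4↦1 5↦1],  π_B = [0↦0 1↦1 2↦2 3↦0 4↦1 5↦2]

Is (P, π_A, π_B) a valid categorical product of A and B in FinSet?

Answer: VALID PRODUCT

Derivation:
|A|·|B| = 2·3 = 6;  |P| = 6
Check the pairing map k ↦ (π_A(k), π_B(k)):
  0 ↦ (0,0)
  1 ↦ (0,1)
  2 ↦ (0,2)
  3 ↦ (1,0)
  4 ↦ (1,1)
  5 ↦ (1,2)
distinct pairs in image: 6 / 6 needed
  → bijection onto A×B; projections well-typed.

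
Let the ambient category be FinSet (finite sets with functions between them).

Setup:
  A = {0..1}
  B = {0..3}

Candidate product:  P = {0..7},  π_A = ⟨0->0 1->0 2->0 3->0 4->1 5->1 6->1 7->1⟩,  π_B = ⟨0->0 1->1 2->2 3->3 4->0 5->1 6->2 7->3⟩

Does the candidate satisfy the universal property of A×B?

Answer: VALID PRODUCT

Derivation:
|A|·|B| = 2·4 = 8;  |P| = 8
Check the pairing map k ↦ (π_A(k), π_B(k)):
  0 -> (0,0)
  1 -> (0,1)
  2 -> (0,2)
  3 -> (0,3)
  4 -> (1,0)
  5 -> (1,1)
  6 -> (1,2)
  7 -> (1,3)
distinct pairs in image: 8 / 8 needed
  → bijection onto A×B; projections well-typed.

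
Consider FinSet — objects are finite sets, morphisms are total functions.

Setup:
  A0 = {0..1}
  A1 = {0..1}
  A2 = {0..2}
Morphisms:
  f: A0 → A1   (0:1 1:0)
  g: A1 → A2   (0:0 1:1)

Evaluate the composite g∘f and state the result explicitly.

  0 f→1 g→1
  1 f→0 g→0
composite: (0:1 1:0)

Answer: (0:1 1:0)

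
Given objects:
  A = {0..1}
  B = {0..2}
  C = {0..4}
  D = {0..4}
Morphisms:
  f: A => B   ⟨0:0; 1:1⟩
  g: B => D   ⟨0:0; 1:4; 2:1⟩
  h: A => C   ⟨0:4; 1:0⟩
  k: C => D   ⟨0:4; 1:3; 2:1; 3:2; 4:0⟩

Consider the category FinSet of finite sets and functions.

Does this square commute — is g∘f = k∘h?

Answer: COMMUTES

Derivation:
Path 1 = f;g:
  0 f=>0 g=>0
  1 f=>1 g=>4
  composite₁ = ⟨0:0; 1:4⟩
Path 2 = h;k:
  0 h=>4 k=>0
  1 h=>0 k=>4
  composite₂ = ⟨0:0; 1:4⟩
Equal? YES — commutes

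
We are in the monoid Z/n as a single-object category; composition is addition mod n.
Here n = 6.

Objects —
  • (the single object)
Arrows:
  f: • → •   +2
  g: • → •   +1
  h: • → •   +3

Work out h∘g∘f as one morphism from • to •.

  0 +2≡2 +1≡3 +3≡0  (mod 6)
⟦path⟧: +0

Answer: +0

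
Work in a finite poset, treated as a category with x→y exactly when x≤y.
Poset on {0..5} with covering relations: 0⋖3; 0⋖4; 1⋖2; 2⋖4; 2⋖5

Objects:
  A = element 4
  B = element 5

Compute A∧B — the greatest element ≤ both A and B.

Answer: A∧B = 2

Trace:
{x : x⊑A ∧ x⊑B} = {1,2}  (A=4, B=5)
  1 ⊑ 2
  2 ⊑ 2
glb = 2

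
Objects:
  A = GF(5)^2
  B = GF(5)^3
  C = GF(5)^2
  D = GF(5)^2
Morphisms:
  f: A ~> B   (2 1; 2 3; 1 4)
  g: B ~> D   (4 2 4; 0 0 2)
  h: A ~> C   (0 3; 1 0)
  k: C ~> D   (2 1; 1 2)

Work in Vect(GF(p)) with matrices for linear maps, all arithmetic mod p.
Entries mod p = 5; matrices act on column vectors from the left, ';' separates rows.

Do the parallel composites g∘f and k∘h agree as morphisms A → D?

Answer: COMMUTES

Trace:
Along f;g (path 1):
  e0=[1,0] f~>[2,2,1] g~>[1,2]
  e1=[0,1] f~>[1,3,4] g~>[1,3]
  ⟦path⟧₁ = (1 1; 2 3)
Along h;k (path 2):
  e0=[1,0] h~>[0,1] k~>[1,2]
  e1=[0,1] h~>[3,0] k~>[1,3]
  ⟦path⟧₂ = (1 1; 2 3)
Equal? same morphism ✓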